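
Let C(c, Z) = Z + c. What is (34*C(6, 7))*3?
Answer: 1326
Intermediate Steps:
(34*C(6, 7))*3 = (34*(7 + 6))*3 = (34*13)*3 = 442*3 = 1326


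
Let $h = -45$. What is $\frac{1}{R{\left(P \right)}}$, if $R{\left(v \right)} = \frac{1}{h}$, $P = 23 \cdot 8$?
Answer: $-45$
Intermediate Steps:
$P = 184$
$R{\left(v \right)} = - \frac{1}{45}$ ($R{\left(v \right)} = \frac{1}{-45} = - \frac{1}{45}$)
$\frac{1}{R{\left(P \right)}} = \frac{1}{- \frac{1}{45}} = -45$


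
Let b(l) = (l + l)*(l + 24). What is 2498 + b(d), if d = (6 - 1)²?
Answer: 4948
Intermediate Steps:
d = 25 (d = 5² = 25)
b(l) = 2*l*(24 + l) (b(l) = (2*l)*(24 + l) = 2*l*(24 + l))
2498 + b(d) = 2498 + 2*25*(24 + 25) = 2498 + 2*25*49 = 2498 + 2450 = 4948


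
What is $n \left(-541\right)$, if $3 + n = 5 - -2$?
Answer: $-2164$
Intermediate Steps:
$n = 4$ ($n = -3 + \left(5 - -2\right) = -3 + \left(5 + 2\right) = -3 + 7 = 4$)
$n \left(-541\right) = 4 \left(-541\right) = -2164$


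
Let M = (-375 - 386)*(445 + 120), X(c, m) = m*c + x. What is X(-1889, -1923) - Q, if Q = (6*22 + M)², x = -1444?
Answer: -184752776786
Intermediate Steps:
X(c, m) = -1444 + c*m (X(c, m) = m*c - 1444 = c*m - 1444 = -1444 + c*m)
M = -429965 (M = -761*565 = -429965)
Q = 184756407889 (Q = (6*22 - 429965)² = (132 - 429965)² = (-429833)² = 184756407889)
X(-1889, -1923) - Q = (-1444 - 1889*(-1923)) - 1*184756407889 = (-1444 + 3632547) - 184756407889 = 3631103 - 184756407889 = -184752776786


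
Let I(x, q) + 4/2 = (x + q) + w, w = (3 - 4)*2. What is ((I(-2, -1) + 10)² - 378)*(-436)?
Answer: 160884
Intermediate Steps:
w = -2 (w = -1*2 = -2)
I(x, q) = -4 + q + x (I(x, q) = -2 + ((x + q) - 2) = -2 + ((q + x) - 2) = -2 + (-2 + q + x) = -4 + q + x)
((I(-2, -1) + 10)² - 378)*(-436) = (((-4 - 1 - 2) + 10)² - 378)*(-436) = ((-7 + 10)² - 378)*(-436) = (3² - 378)*(-436) = (9 - 378)*(-436) = -369*(-436) = 160884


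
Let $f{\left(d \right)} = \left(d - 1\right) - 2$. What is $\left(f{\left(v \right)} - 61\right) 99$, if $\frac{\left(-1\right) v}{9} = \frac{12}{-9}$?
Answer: $-5148$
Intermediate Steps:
$v = 12$ ($v = - 9 \frac{12}{-9} = - 9 \cdot 12 \left(- \frac{1}{9}\right) = \left(-9\right) \left(- \frac{4}{3}\right) = 12$)
$f{\left(d \right)} = -3 + d$ ($f{\left(d \right)} = \left(-1 + d\right) - 2 = -3 + d$)
$\left(f{\left(v \right)} - 61\right) 99 = \left(\left(-3 + 12\right) - 61\right) 99 = \left(9 - 61\right) 99 = \left(-52\right) 99 = -5148$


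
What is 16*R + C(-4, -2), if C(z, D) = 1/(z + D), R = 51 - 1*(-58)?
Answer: 10463/6 ≈ 1743.8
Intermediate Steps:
R = 109 (R = 51 + 58 = 109)
C(z, D) = 1/(D + z)
16*R + C(-4, -2) = 16*109 + 1/(-2 - 4) = 1744 + 1/(-6) = 1744 - ⅙ = 10463/6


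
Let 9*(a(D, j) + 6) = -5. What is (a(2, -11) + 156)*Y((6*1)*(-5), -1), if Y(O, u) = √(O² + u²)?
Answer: 1345*√901/9 ≈ 4485.8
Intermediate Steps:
a(D, j) = -59/9 (a(D, j) = -6 + (⅑)*(-5) = -6 - 5/9 = -59/9)
(a(2, -11) + 156)*Y((6*1)*(-5), -1) = (-59/9 + 156)*√(((6*1)*(-5))² + (-1)²) = 1345*√((6*(-5))² + 1)/9 = 1345*√((-30)² + 1)/9 = 1345*√(900 + 1)/9 = 1345*√901/9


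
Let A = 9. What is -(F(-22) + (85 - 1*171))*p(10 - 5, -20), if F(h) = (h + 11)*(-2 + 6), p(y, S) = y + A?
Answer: 1820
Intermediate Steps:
p(y, S) = 9 + y (p(y, S) = y + 9 = 9 + y)
F(h) = 44 + 4*h (F(h) = (11 + h)*4 = 44 + 4*h)
-(F(-22) + (85 - 1*171))*p(10 - 5, -20) = -((44 + 4*(-22)) + (85 - 1*171))*(9 + (10 - 5)) = -((44 - 88) + (85 - 171))*(9 + 5) = -(-44 - 86)*14 = -(-130)*14 = -1*(-1820) = 1820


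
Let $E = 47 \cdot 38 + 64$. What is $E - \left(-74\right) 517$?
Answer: $40108$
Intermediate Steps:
$E = 1850$ ($E = 1786 + 64 = 1850$)
$E - \left(-74\right) 517 = 1850 - \left(-74\right) 517 = 1850 - -38258 = 1850 + 38258 = 40108$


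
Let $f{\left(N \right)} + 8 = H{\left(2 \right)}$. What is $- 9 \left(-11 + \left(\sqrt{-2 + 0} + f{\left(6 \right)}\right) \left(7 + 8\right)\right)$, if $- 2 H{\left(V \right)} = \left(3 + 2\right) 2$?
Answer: $1854 - 135 i \sqrt{2} \approx 1854.0 - 190.92 i$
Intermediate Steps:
$H{\left(V \right)} = -5$ ($H{\left(V \right)} = - \frac{\left(3 + 2\right) 2}{2} = - \frac{5 \cdot 2}{2} = \left(- \frac{1}{2}\right) 10 = -5$)
$f{\left(N \right)} = -13$ ($f{\left(N \right)} = -8 - 5 = -13$)
$- 9 \left(-11 + \left(\sqrt{-2 + 0} + f{\left(6 \right)}\right) \left(7 + 8\right)\right) = - 9 \left(-11 + \left(\sqrt{-2 + 0} - 13\right) \left(7 + 8\right)\right) = - 9 \left(-11 + \left(\sqrt{-2} - 13\right) 15\right) = - 9 \left(-11 + \left(i \sqrt{2} - 13\right) 15\right) = - 9 \left(-11 + \left(-13 + i \sqrt{2}\right) 15\right) = - 9 \left(-11 - \left(195 - 15 i \sqrt{2}\right)\right) = - 9 \left(-206 + 15 i \sqrt{2}\right) = 1854 - 135 i \sqrt{2}$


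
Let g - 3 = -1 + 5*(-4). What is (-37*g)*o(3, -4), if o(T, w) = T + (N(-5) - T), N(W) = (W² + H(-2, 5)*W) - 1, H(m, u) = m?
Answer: 22644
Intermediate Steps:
g = -18 (g = 3 + (-1 + 5*(-4)) = 3 + (-1 - 20) = 3 - 21 = -18)
N(W) = -1 + W² - 2*W (N(W) = (W² - 2*W) - 1 = -1 + W² - 2*W)
o(T, w) = 34 (o(T, w) = T + ((-1 + (-5)² - 2*(-5)) - T) = T + ((-1 + 25 + 10) - T) = T + (34 - T) = 34)
(-37*g)*o(3, -4) = -37*(-18)*34 = 666*34 = 22644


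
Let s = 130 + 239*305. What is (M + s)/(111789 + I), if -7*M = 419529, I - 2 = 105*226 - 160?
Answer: 91646/947527 ≈ 0.096721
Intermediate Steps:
I = 23572 (I = 2 + (105*226 - 160) = 2 + (23730 - 160) = 2 + 23570 = 23572)
M = -419529/7 (M = -⅐*419529 = -419529/7 ≈ -59933.)
s = 73025 (s = 130 + 72895 = 73025)
(M + s)/(111789 + I) = (-419529/7 + 73025)/(111789 + 23572) = (91646/7)/135361 = (91646/7)*(1/135361) = 91646/947527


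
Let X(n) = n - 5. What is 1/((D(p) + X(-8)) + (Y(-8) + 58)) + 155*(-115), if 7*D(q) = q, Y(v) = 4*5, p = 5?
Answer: -8199493/460 ≈ -17825.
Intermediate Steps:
Y(v) = 20
D(q) = q/7
X(n) = -5 + n
1/((D(p) + X(-8)) + (Y(-8) + 58)) + 155*(-115) = 1/(((⅐)*5 + (-5 - 8)) + (20 + 58)) + 155*(-115) = 1/((5/7 - 13) + 78) - 17825 = 1/(-86/7 + 78) - 17825 = 1/(460/7) - 17825 = 7/460 - 17825 = -8199493/460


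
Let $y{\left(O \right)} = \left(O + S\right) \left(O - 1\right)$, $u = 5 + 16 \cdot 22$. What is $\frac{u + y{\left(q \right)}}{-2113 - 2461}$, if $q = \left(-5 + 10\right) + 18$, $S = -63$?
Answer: $\frac{523}{4574} \approx 0.11434$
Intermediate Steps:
$q = 23$ ($q = 5 + 18 = 23$)
$u = 357$ ($u = 5 + 352 = 357$)
$y{\left(O \right)} = \left(-1 + O\right) \left(-63 + O\right)$ ($y{\left(O \right)} = \left(O - 63\right) \left(O - 1\right) = \left(-63 + O\right) \left(-1 + O\right) = \left(-1 + O\right) \left(-63 + O\right)$)
$\frac{u + y{\left(q \right)}}{-2113 - 2461} = \frac{357 + \left(63 + 23^{2} - 1472\right)}{-2113 - 2461} = \frac{357 + \left(63 + 529 - 1472\right)}{-4574} = \left(357 - 880\right) \left(- \frac{1}{4574}\right) = \left(-523\right) \left(- \frac{1}{4574}\right) = \frac{523}{4574}$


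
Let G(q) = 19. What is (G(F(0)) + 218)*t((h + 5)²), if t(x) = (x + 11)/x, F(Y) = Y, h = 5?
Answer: 26307/100 ≈ 263.07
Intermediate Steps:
t(x) = (11 + x)/x
(G(F(0)) + 218)*t((h + 5)²) = (19 + 218)*((11 + (5 + 5)²)/((5 + 5)²)) = 237*((11 + 10²)/(10²)) = 237*((11 + 100)/100) = 237*((1/100)*111) = 237*(111/100) = 26307/100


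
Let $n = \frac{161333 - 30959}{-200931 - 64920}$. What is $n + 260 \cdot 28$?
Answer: $\frac{215029434}{29539} \approx 7279.5$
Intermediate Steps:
$n = - \frac{14486}{29539}$ ($n = \frac{130374}{-265851} = 130374 \left(- \frac{1}{265851}\right) = - \frac{14486}{29539} \approx -0.4904$)
$n + 260 \cdot 28 = - \frac{14486}{29539} + 260 \cdot 28 = - \frac{14486}{29539} + 7280 = \frac{215029434}{29539}$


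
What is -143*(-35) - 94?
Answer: 4911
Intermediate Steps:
-143*(-35) - 94 = 5005 - 94 = 4911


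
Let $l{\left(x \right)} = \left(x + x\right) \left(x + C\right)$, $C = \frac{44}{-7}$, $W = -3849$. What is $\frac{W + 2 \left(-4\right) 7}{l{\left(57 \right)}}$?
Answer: $- \frac{77}{114} \approx -0.67544$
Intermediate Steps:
$C = - \frac{44}{7}$ ($C = 44 \left(- \frac{1}{7}\right) = - \frac{44}{7} \approx -6.2857$)
$l{\left(x \right)} = 2 x \left(- \frac{44}{7} + x\right)$ ($l{\left(x \right)} = \left(x + x\right) \left(x - \frac{44}{7}\right) = 2 x \left(- \frac{44}{7} + x\right)$)
$\frac{W + 2 \left(-4\right) 7}{l{\left(57 \right)}} = \frac{-3849 + 2 \left(-4\right) 7}{\frac{2}{7} \cdot 57 \left(-44 + 7 \cdot 57\right)} = \frac{-3849 - 56}{\frac{2}{7} \cdot 57 \left(-44 + 399\right)} = \frac{-3849 - 56}{\frac{2}{7} \cdot 57 \cdot 355} = - \frac{3905}{\frac{40470}{7}} = \left(-3905\right) \frac{7}{40470} = - \frac{77}{114}$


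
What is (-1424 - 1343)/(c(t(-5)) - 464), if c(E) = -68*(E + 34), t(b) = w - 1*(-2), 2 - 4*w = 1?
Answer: 2767/2929 ≈ 0.94469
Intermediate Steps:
w = ¼ (w = ½ - ¼*1 = ½ - ¼ = ¼ ≈ 0.25000)
t(b) = 9/4 (t(b) = ¼ - 1*(-2) = ¼ + 2 = 9/4)
c(E) = -2312 - 68*E (c(E) = -68*(34 + E) = -2312 - 68*E)
(-1424 - 1343)/(c(t(-5)) - 464) = (-1424 - 1343)/((-2312 - 68*9/4) - 464) = -2767/((-2312 - 153) - 464) = -2767/(-2465 - 464) = -2767/(-2929) = -2767*(-1/2929) = 2767/2929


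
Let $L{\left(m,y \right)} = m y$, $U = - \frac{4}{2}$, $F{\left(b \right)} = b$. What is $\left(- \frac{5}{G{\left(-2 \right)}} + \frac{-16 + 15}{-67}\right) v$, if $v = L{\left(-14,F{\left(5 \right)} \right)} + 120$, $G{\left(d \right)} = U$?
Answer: $\frac{8425}{67} \approx 125.75$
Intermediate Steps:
$U = -2$ ($U = \left(-4\right) \frac{1}{2} = -2$)
$G{\left(d \right)} = -2$
$v = 50$ ($v = \left(-14\right) 5 + 120 = -70 + 120 = 50$)
$\left(- \frac{5}{G{\left(-2 \right)}} + \frac{-16 + 15}{-67}\right) v = \left(- \frac{5}{-2} + \frac{-16 + 15}{-67}\right) 50 = \left(\left(-5\right) \left(- \frac{1}{2}\right) - - \frac{1}{67}\right) 50 = \left(\frac{5}{2} + \frac{1}{67}\right) 50 = \frac{337}{134} \cdot 50 = \frac{8425}{67}$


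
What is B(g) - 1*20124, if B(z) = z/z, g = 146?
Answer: -20123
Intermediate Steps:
B(z) = 1
B(g) - 1*20124 = 1 - 1*20124 = 1 - 20124 = -20123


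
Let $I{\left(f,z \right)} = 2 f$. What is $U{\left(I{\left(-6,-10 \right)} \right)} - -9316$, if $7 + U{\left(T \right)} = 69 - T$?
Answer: $9390$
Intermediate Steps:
$U{\left(T \right)} = 62 - T$ ($U{\left(T \right)} = -7 - \left(-69 + T\right) = 62 - T$)
$U{\left(I{\left(-6,-10 \right)} \right)} - -9316 = \left(62 - 2 \left(-6\right)\right) - -9316 = \left(62 - -12\right) + 9316 = \left(62 + 12\right) + 9316 = 74 + 9316 = 9390$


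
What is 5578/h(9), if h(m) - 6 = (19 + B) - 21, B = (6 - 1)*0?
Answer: 2789/2 ≈ 1394.5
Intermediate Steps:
B = 0 (B = 5*0 = 0)
h(m) = 4 (h(m) = 6 + ((19 + 0) - 21) = 6 + (19 - 21) = 6 - 2 = 4)
5578/h(9) = 5578/4 = 5578*(1/4) = 2789/2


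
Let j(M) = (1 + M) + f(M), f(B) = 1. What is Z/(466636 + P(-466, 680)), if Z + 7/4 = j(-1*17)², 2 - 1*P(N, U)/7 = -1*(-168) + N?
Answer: 893/1874944 ≈ 0.00047628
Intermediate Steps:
P(N, U) = -1162 - 7*N (P(N, U) = 14 - 7*(-1*(-168) + N) = 14 - 7*(168 + N) = 14 + (-1176 - 7*N) = -1162 - 7*N)
j(M) = 2 + M (j(M) = (1 + M) + 1 = 2 + M)
Z = 893/4 (Z = -7/4 + (2 - 1*17)² = -7/4 + (2 - 17)² = -7/4 + (-15)² = -7/4 + 225 = 893/4 ≈ 223.25)
Z/(466636 + P(-466, 680)) = 893/(4*(466636 + (-1162 - 7*(-466)))) = 893/(4*(466636 + (-1162 + 3262))) = 893/(4*(466636 + 2100)) = (893/4)/468736 = (893/4)*(1/468736) = 893/1874944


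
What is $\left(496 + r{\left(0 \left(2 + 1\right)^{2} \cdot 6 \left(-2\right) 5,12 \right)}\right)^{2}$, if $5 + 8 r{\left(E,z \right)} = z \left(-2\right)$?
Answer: $\frac{15515721}{64} \approx 2.4243 \cdot 10^{5}$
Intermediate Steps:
$r{\left(E,z \right)} = - \frac{5}{8} - \frac{z}{4}$ ($r{\left(E,z \right)} = - \frac{5}{8} + \frac{z \left(-2\right)}{8} = - \frac{5}{8} + \frac{\left(-2\right) z}{8} = - \frac{5}{8} - \frac{z}{4}$)
$\left(496 + r{\left(0 \left(2 + 1\right)^{2} \cdot 6 \left(-2\right) 5,12 \right)}\right)^{2} = \left(496 - \frac{29}{8}\right)^{2} = \left(\frac{3939}{8}\right)^{2} = \frac{15515721}{64}$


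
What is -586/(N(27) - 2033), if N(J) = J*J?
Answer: 293/652 ≈ 0.44939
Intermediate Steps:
N(J) = J²
-586/(N(27) - 2033) = -586/(27² - 2033) = -586/(729 - 2033) = -586/(-1304) = -586*(-1/1304) = 293/652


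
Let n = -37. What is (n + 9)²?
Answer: 784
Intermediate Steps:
(n + 9)² = (-37 + 9)² = (-28)² = 784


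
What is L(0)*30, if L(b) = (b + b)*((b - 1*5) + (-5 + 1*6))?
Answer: 0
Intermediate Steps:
L(b) = 2*b*(-4 + b) (L(b) = (2*b)*((b - 5) + (-5 + 6)) = (2*b)*((-5 + b) + 1) = (2*b)*(-4 + b) = 2*b*(-4 + b))
L(0)*30 = (2*0*(-4 + 0))*30 = (2*0*(-4))*30 = 0*30 = 0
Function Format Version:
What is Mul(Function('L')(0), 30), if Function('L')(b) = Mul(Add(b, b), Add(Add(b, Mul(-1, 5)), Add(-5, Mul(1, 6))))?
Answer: 0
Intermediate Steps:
Function('L')(b) = Mul(2, b, Add(-4, b)) (Function('L')(b) = Mul(Mul(2, b), Add(Add(b, -5), Add(-5, 6))) = Mul(Mul(2, b), Add(Add(-5, b), 1)) = Mul(Mul(2, b), Add(-4, b)) = Mul(2, b, Add(-4, b)))
Mul(Function('L')(0), 30) = Mul(Mul(2, 0, Add(-4, 0)), 30) = Mul(Mul(2, 0, -4), 30) = Mul(0, 30) = 0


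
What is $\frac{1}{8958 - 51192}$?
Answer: $- \frac{1}{42234} \approx -2.3678 \cdot 10^{-5}$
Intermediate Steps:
$\frac{1}{8958 - 51192} = \frac{1}{-42234} = - \frac{1}{42234}$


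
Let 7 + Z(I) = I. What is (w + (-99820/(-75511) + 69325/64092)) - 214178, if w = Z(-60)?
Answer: -1036859398602425/4839651012 ≈ -2.1424e+5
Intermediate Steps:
Z(I) = -7 + I
w = -67 (w = -7 - 60 = -67)
(w + (-99820/(-75511) + 69325/64092)) - 214178 = (-67 + (-99820/(-75511) + 69325/64092)) - 214178 = (-67 + (-99820*(-1/75511) + 69325*(1/64092))) - 214178 = (-67 + (99820/75511 + 69325/64092)) - 214178 = (-67 + 11632463515/4839651012) - 214178 = -312624154289/4839651012 - 214178 = -1036859398602425/4839651012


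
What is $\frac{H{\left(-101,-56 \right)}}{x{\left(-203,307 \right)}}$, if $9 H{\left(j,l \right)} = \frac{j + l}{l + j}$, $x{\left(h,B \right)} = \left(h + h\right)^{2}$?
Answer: $\frac{1}{1483524} \approx 6.7407 \cdot 10^{-7}$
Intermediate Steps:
$x{\left(h,B \right)} = 4 h^{2}$ ($x{\left(h,B \right)} = \left(2 h\right)^{2} = 4 h^{2}$)
$H{\left(j,l \right)} = \frac{1}{9}$ ($H{\left(j,l \right)} = \frac{\left(j + l\right) \frac{1}{l + j}}{9} = \frac{\left(j + l\right) \frac{1}{j + l}}{9} = \frac{1}{9} \cdot 1 = \frac{1}{9}$)
$\frac{H{\left(-101,-56 \right)}}{x{\left(-203,307 \right)}} = \frac{1}{9 \cdot 4 \left(-203\right)^{2}} = \frac{1}{9 \cdot 4 \cdot 41209} = \frac{1}{9 \cdot 164836} = \frac{1}{9} \cdot \frac{1}{164836} = \frac{1}{1483524}$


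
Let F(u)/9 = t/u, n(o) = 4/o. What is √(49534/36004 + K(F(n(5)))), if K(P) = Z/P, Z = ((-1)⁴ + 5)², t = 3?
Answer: √178094776110/270030 ≈ 1.5628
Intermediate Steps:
Z = 36 (Z = (1 + 5)² = 6² = 36)
F(u) = 27/u (F(u) = 9*(3/u) = 27/u)
K(P) = 36/P
√(49534/36004 + K(F(n(5)))) = √(49534/36004 + 36/((27/((4/5))))) = √(49534*(1/36004) + 36/((27/((4*(⅕)))))) = √(24767/18002 + 36/((27/(⅘)))) = √(24767/18002 + 36/((27*(5/4)))) = √(24767/18002 + 36/(135/4)) = √(24767/18002 + 36*(4/135)) = √(24767/18002 + 16/15) = √(659537/270030) = √178094776110/270030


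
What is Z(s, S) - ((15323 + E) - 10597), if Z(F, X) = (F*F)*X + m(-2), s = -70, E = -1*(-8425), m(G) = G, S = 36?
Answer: 163247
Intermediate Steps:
E = 8425
Z(F, X) = -2 + X*F**2 (Z(F, X) = (F*F)*X - 2 = F**2*X - 2 = X*F**2 - 2 = -2 + X*F**2)
Z(s, S) - ((15323 + E) - 10597) = (-2 + 36*(-70)**2) - ((15323 + 8425) - 10597) = (-2 + 36*4900) - (23748 - 10597) = (-2 + 176400) - 1*13151 = 176398 - 13151 = 163247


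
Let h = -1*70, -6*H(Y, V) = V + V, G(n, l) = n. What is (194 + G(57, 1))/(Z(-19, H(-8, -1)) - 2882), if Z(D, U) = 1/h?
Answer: -17570/201741 ≈ -0.087092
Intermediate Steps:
H(Y, V) = -V/3 (H(Y, V) = -(V + V)/6 = -V/3)
h = -70
Z(D, U) = -1/70 (Z(D, U) = 1/(-70) = -1/70)
(194 + G(57, 1))/(Z(-19, H(-8, -1)) - 2882) = (194 + 57)/(-1/70 - 2882) = 251/(-201741/70) = 251*(-70/201741) = -17570/201741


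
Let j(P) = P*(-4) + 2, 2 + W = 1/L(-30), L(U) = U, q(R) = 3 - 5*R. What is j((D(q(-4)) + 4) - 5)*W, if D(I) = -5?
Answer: -793/15 ≈ -52.867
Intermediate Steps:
W = -61/30 (W = -2 + 1/(-30) = -2 - 1/30 = -61/30 ≈ -2.0333)
j(P) = 2 - 4*P (j(P) = -4*P + 2 = 2 - 4*P)
j((D(q(-4)) + 4) - 5)*W = (2 - 4*((-5 + 4) - 5))*(-61/30) = (2 - 4*(-1 - 5))*(-61/30) = (2 - 4*(-6))*(-61/30) = (2 + 24)*(-61/30) = 26*(-61/30) = -793/15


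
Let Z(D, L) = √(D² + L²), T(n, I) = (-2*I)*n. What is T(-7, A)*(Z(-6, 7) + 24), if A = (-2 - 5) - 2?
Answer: -3024 - 126*√85 ≈ -4185.7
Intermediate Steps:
A = -9 (A = -7 - 2 = -9)
T(n, I) = -2*I*n
T(-7, A)*(Z(-6, 7) + 24) = (-2*(-9)*(-7))*(√((-6)² + 7²) + 24) = -126*(√(36 + 49) + 24) = -126*(√85 + 24) = -126*(24 + √85) = -3024 - 126*√85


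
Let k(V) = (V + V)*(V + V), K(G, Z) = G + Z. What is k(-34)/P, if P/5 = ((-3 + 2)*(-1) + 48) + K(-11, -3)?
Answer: 4624/175 ≈ 26.423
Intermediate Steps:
k(V) = 4*V**2 (k(V) = (2*V)*(2*V) = 4*V**2)
P = 175 (P = 5*(((-3 + 2)*(-1) + 48) + (-11 - 3)) = 5*((-1*(-1) + 48) - 14) = 5*((1 + 48) - 14) = 5*(49 - 14) = 5*35 = 175)
k(-34)/P = (4*(-34)**2)/175 = (4*1156)/175 = (1/175)*4624 = 4624/175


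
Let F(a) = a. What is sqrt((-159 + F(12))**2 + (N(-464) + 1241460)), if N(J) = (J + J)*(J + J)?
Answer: sqrt(2124253) ≈ 1457.5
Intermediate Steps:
N(J) = 4*J**2 (N(J) = (2*J)*(2*J) = 4*J**2)
sqrt((-159 + F(12))**2 + (N(-464) + 1241460)) = sqrt((-159 + 12)**2 + (4*(-464)**2 + 1241460)) = sqrt((-147)**2 + (4*215296 + 1241460)) = sqrt(21609 + (861184 + 1241460)) = sqrt(21609 + 2102644) = sqrt(2124253)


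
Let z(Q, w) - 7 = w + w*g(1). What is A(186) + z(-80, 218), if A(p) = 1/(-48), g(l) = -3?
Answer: -20593/48 ≈ -429.02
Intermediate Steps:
z(Q, w) = 7 - 2*w (z(Q, w) = 7 + (w + w*(-3)) = 7 + (w - 3*w) = 7 - 2*w)
A(p) = -1/48
A(186) + z(-80, 218) = -1/48 + (7 - 2*218) = -1/48 + (7 - 436) = -1/48 - 429 = -20593/48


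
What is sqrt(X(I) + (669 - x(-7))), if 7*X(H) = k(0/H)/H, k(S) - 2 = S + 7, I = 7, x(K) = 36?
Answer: sqrt(31026)/7 ≈ 25.163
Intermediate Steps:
k(S) = 9 + S (k(S) = 2 + (S + 7) = 2 + (7 + S) = 9 + S)
X(H) = 9/(7*H) (X(H) = ((9 + 0/H)/H)/7 = ((9 + 0)/H)/7 = (9/H)/7 = 9/(7*H))
sqrt(X(I) + (669 - x(-7))) = sqrt((9/7)/7 + (669 - 1*36)) = sqrt((9/7)*(1/7) + (669 - 36)) = sqrt(9/49 + 633) = sqrt(31026/49) = sqrt(31026)/7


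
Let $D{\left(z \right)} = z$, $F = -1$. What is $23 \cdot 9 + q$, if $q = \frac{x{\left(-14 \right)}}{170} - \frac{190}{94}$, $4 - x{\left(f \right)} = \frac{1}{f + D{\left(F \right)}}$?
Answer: $\frac{24569567}{119850} \approx 205.0$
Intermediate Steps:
$x{\left(f \right)} = 4 - \frac{1}{-1 + f}$ ($x{\left(f \right)} = 4 - \frac{1}{f - 1} = 4 - \frac{1}{-1 + f}$)
$q = - \frac{239383}{119850}$ ($q = \frac{\frac{1}{-1 - 14} \left(-5 + 4 \left(-14\right)\right)}{170} - \frac{190}{94} = \frac{-5 - 56}{-15} \cdot \frac{1}{170} - \frac{95}{47} = \left(- \frac{1}{15}\right) \left(-61\right) \frac{1}{170} - \frac{95}{47} = \frac{61}{15} \cdot \frac{1}{170} - \frac{95}{47} = \frac{61}{2550} - \frac{95}{47} = - \frac{239383}{119850} \approx -1.9974$)
$23 \cdot 9 + q = 23 \cdot 9 - \frac{239383}{119850} = 207 - \frac{239383}{119850} = \frac{24569567}{119850}$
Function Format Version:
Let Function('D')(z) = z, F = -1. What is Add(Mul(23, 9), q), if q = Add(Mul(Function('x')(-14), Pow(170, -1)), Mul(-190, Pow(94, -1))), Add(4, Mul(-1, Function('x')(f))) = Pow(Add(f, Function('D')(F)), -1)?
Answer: Rational(24569567, 119850) ≈ 205.00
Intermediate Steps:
Function('x')(f) = Add(4, Mul(-1, Pow(Add(-1, f), -1))) (Function('x')(f) = Add(4, Mul(-1, Pow(Add(f, -1), -1))) = Add(4, Mul(-1, Pow(Add(-1, f), -1))))
q = Rational(-239383, 119850) (q = Add(Mul(Mul(Pow(Add(-1, -14), -1), Add(-5, Mul(4, -14))), Pow(170, -1)), Mul(-190, Pow(94, -1))) = Add(Mul(Mul(Pow(-15, -1), Add(-5, -56)), Rational(1, 170)), Mul(-190, Rational(1, 94))) = Add(Mul(Mul(Rational(-1, 15), -61), Rational(1, 170)), Rational(-95, 47)) = Add(Mul(Rational(61, 15), Rational(1, 170)), Rational(-95, 47)) = Add(Rational(61, 2550), Rational(-95, 47)) = Rational(-239383, 119850) ≈ -1.9974)
Add(Mul(23, 9), q) = Add(Mul(23, 9), Rational(-239383, 119850)) = Add(207, Rational(-239383, 119850)) = Rational(24569567, 119850)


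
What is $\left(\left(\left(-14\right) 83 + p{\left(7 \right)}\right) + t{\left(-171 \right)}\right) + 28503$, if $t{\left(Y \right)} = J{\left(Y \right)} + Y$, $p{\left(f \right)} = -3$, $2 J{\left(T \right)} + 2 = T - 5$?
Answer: $27078$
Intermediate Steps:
$J{\left(T \right)} = - \frac{7}{2} + \frac{T}{2}$ ($J{\left(T \right)} = -1 + \frac{T - 5}{2} = -1 + \frac{-5 + T}{2} = -1 + \left(- \frac{5}{2} + \frac{T}{2}\right) = - \frac{7}{2} + \frac{T}{2}$)
$t{\left(Y \right)} = - \frac{7}{2} + \frac{3 Y}{2}$ ($t{\left(Y \right)} = \left(- \frac{7}{2} + \frac{Y}{2}\right) + Y = - \frac{7}{2} + \frac{3 Y}{2}$)
$\left(\left(\left(-14\right) 83 + p{\left(7 \right)}\right) + t{\left(-171 \right)}\right) + 28503 = \left(\left(\left(-14\right) 83 - 3\right) + \left(- \frac{7}{2} + \frac{3}{2} \left(-171\right)\right)\right) + 28503 = \left(\left(-1162 - 3\right) - 260\right) + 28503 = \left(-1165 - 260\right) + 28503 = -1425 + 28503 = 27078$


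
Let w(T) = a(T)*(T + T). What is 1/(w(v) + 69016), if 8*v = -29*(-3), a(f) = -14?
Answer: 2/137423 ≈ 1.4554e-5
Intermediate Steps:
v = 87/8 (v = (-29*(-3))/8 = (⅛)*87 = 87/8 ≈ 10.875)
w(T) = -28*T (w(T) = -14*(T + T) = -28*T)
1/(w(v) + 69016) = 1/(-28*87/8 + 69016) = 1/(-609/2 + 69016) = 1/(137423/2) = 2/137423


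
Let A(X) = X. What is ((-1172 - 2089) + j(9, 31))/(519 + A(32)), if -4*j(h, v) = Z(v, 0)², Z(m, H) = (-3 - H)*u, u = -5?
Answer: -13269/2204 ≈ -6.0204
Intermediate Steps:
Z(m, H) = 15 + 5*H (Z(m, H) = (-3 - H)*(-5) = 15 + 5*H)
j(h, v) = -225/4 (j(h, v) = -(15 + 5*0)²/4 = -(15 + 0)²/4 = -¼*15² = -¼*225 = -225/4)
((-1172 - 2089) + j(9, 31))/(519 + A(32)) = ((-1172 - 2089) - 225/4)/(519 + 32) = (-3261 - 225/4)/551 = -13269/4*1/551 = -13269/2204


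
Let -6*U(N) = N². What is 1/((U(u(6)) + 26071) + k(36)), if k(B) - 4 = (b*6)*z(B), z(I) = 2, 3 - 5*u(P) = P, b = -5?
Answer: 50/1300747 ≈ 3.8439e-5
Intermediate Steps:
u(P) = ⅗ - P/5
U(N) = -N²/6
k(B) = -56 (k(B) = 4 - 5*6*2 = 4 - 30*2 = 4 - 60 = -56)
1/((U(u(6)) + 26071) + k(36)) = 1/((-(⅗ - ⅕*6)²/6 + 26071) - 56) = 1/((-(⅗ - 6/5)²/6 + 26071) - 56) = 1/((-(-⅗)²/6 + 26071) - 56) = 1/((-⅙*9/25 + 26071) - 56) = 1/((-3/50 + 26071) - 56) = 1/(1303547/50 - 56) = 1/(1300747/50) = 50/1300747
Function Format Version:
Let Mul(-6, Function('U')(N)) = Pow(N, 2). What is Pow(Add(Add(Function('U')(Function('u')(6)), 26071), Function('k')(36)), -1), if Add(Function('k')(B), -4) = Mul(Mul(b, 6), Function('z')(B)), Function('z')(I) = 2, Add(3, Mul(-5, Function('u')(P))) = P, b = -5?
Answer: Rational(50, 1300747) ≈ 3.8439e-5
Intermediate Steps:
Function('u')(P) = Add(Rational(3, 5), Mul(Rational(-1, 5), P))
Function('U')(N) = Mul(Rational(-1, 6), Pow(N, 2))
Function('k')(B) = -56 (Function('k')(B) = Add(4, Mul(Mul(-5, 6), 2)) = Add(4, Mul(-30, 2)) = Add(4, -60) = -56)
Pow(Add(Add(Function('U')(Function('u')(6)), 26071), Function('k')(36)), -1) = Pow(Add(Add(Mul(Rational(-1, 6), Pow(Add(Rational(3, 5), Mul(Rational(-1, 5), 6)), 2)), 26071), -56), -1) = Pow(Add(Add(Mul(Rational(-1, 6), Pow(Add(Rational(3, 5), Rational(-6, 5)), 2)), 26071), -56), -1) = Pow(Add(Add(Mul(Rational(-1, 6), Pow(Rational(-3, 5), 2)), 26071), -56), -1) = Pow(Add(Add(Mul(Rational(-1, 6), Rational(9, 25)), 26071), -56), -1) = Pow(Add(Add(Rational(-3, 50), 26071), -56), -1) = Pow(Add(Rational(1303547, 50), -56), -1) = Pow(Rational(1300747, 50), -1) = Rational(50, 1300747)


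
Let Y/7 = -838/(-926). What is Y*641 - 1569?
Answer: 1153606/463 ≈ 2491.6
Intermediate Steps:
Y = 2933/463 (Y = 7*(-838/(-926)) = 7*(-838*(-1/926)) = 7*(419/463) = 2933/463 ≈ 6.3348)
Y*641 - 1569 = (2933/463)*641 - 1569 = 1880053/463 - 1569 = 1153606/463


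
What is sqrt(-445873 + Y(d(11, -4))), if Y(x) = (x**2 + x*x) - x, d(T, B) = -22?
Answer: I*sqrt(444883) ≈ 667.0*I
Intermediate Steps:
Y(x) = -x + 2*x**2 (Y(x) = (x**2 + x**2) - x = 2*x**2 - x = -x + 2*x**2)
sqrt(-445873 + Y(d(11, -4))) = sqrt(-445873 - 22*(-1 + 2*(-22))) = sqrt(-445873 - 22*(-1 - 44)) = sqrt(-445873 - 22*(-45)) = sqrt(-445873 + 990) = sqrt(-444883) = I*sqrt(444883)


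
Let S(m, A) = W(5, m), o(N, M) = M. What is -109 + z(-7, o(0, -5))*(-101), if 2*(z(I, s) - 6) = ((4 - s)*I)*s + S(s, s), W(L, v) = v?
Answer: -16370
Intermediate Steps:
S(m, A) = m
z(I, s) = 6 + s/2 + I*s*(4 - s)/2 (z(I, s) = 6 + (((4 - s)*I)*s + s)/2 = 6 + ((I*(4 - s))*s + s)/2 = 6 + (I*s*(4 - s) + s)/2 = 6 + (s + I*s*(4 - s))/2 = 6 + (s/2 + I*s*(4 - s)/2) = 6 + s/2 + I*s*(4 - s)/2)
-109 + z(-7, o(0, -5))*(-101) = -109 + (6 + (½)*(-5) + 2*(-7)*(-5) - ½*(-7)*(-5)²)*(-101) = -109 + (6 - 5/2 + 70 - ½*(-7)*25)*(-101) = -109 + (6 - 5/2 + 70 + 175/2)*(-101) = -109 + 161*(-101) = -109 - 16261 = -16370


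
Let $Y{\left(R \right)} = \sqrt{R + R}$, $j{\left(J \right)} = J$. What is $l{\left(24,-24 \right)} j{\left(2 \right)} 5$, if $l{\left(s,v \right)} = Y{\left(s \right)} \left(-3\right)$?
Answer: $- 120 \sqrt{3} \approx -207.85$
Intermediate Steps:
$Y{\left(R \right)} = \sqrt{2} \sqrt{R}$ ($Y{\left(R \right)} = \sqrt{2 R} = \sqrt{2} \sqrt{R}$)
$l{\left(s,v \right)} = - 3 \sqrt{2} \sqrt{s}$ ($l{\left(s,v \right)} = \sqrt{2} \sqrt{s} \left(-3\right) = - 3 \sqrt{2} \sqrt{s}$)
$l{\left(24,-24 \right)} j{\left(2 \right)} 5 = - 3 \sqrt{2} \sqrt{24} \cdot 2 \cdot 5 = - 3 \sqrt{2} \cdot 2 \sqrt{6} \cdot 10 = - 12 \sqrt{3} \cdot 10 = - 120 \sqrt{3}$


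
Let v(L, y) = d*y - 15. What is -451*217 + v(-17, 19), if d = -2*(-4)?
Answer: -97730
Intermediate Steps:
d = 8
v(L, y) = -15 + 8*y (v(L, y) = 8*y - 15 = -15 + 8*y)
-451*217 + v(-17, 19) = -451*217 + (-15 + 8*19) = -97867 + (-15 + 152) = -97867 + 137 = -97730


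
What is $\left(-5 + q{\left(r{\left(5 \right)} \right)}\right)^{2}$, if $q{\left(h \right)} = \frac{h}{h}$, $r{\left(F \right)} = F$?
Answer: $16$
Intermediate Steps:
$q{\left(h \right)} = 1$
$\left(-5 + q{\left(r{\left(5 \right)} \right)}\right)^{2} = \left(-5 + 1\right)^{2} = \left(-4\right)^{2} = 16$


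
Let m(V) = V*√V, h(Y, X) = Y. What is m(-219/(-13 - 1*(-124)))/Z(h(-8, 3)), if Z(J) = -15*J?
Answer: -73*I*√2701/164280 ≈ -0.023094*I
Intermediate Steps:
m(V) = V^(3/2)
m(-219/(-13 - 1*(-124)))/Z(h(-8, 3)) = (-219/(-13 - 1*(-124)))^(3/2)/((-15*(-8))) = (-219/(-13 + 124))^(3/2)/120 = (-219/111)^(3/2)*(1/120) = (-219*1/111)^(3/2)*(1/120) = (-73/37)^(3/2)*(1/120) = -73*I*√2701/1369*(1/120) = -73*I*√2701/164280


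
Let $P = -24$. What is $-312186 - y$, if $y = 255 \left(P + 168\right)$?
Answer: $-348906$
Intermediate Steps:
$y = 36720$ ($y = 255 \left(-24 + 168\right) = 255 \cdot 144 = 36720$)
$-312186 - y = -312186 - 36720 = -348906$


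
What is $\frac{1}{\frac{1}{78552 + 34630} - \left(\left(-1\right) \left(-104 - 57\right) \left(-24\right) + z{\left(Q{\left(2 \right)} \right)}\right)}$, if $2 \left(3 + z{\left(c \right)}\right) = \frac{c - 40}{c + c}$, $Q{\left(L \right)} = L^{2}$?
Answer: $\frac{226364}{875858909} \approx 0.00025845$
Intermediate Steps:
$z{\left(c \right)} = -3 + \frac{-40 + c}{4 c}$ ($z{\left(c \right)} = -3 + \frac{\left(c - 40\right) \frac{1}{c + c}}{2} = -3 + \frac{\left(-40 + c\right) \frac{1}{2 c}}{2} = -3 + \frac{\frac{1}{2} \frac{1}{c} \left(-40 + c\right)}{2} = -3 + \frac{-40 + c}{4 c}$)
$\frac{1}{\frac{1}{78552 + 34630} - \left(\left(-1\right) \left(-104 - 57\right) \left(-24\right) + z{\left(Q{\left(2 \right)} \right)}\right)} = \frac{1}{\frac{1}{78552 + 34630} - \left(- \frac{11}{4} - \frac{5}{2} - \left(-104 - 57\right) \left(-24\right)\right)} = \frac{1}{\frac{1}{113182} - \left(- \frac{15467}{4} - \frac{5}{2}\right)} = \frac{1}{\frac{1}{113182} + \left(3864 - \left(- \frac{11}{4} - \frac{5}{2}\right)\right)} = \frac{1}{\frac{1}{113182} + \left(3864 - - \frac{21}{4}\right)} = \frac{1}{\frac{1}{113182} + \left(3864 + \frac{21}{4}\right)} = \frac{1}{\frac{1}{113182} + \frac{15477}{4}} = \frac{1}{\frac{875858909}{226364}} = \frac{226364}{875858909}$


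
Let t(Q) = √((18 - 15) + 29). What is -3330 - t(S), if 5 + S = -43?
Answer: -3330 - 4*√2 ≈ -3335.7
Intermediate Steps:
S = -48 (S = -5 - 43 = -48)
t(Q) = 4*√2 (t(Q) = √(3 + 29) = √32 = 4*√2)
-3330 - t(S) = -3330 - 4*√2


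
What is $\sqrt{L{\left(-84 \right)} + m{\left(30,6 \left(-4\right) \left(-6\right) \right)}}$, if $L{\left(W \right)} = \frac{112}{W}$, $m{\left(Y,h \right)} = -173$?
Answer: $\frac{i \sqrt{1569}}{3} \approx 13.204 i$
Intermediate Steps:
$\sqrt{L{\left(-84 \right)} + m{\left(30,6 \left(-4\right) \left(-6\right) \right)}} = \sqrt{\frac{112}{-84} - 173} = \sqrt{112 \left(- \frac{1}{84}\right) - 173} = \sqrt{- \frac{4}{3} - 173} = \sqrt{- \frac{523}{3}} = \frac{i \sqrt{1569}}{3}$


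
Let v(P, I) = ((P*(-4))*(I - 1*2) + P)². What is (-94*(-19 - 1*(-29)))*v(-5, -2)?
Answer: -6791500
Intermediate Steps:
v(P, I) = (P - 4*P*(-2 + I))² (v(P, I) = ((-4*P)*(I - 2) + P)² = ((-4*P)*(-2 + I) + P)² = (-4*P*(-2 + I) + P)² = (P - 4*P*(-2 + I))²)
(-94*(-19 - 1*(-29)))*v(-5, -2) = (-94*(-19 - 1*(-29)))*((-5)²*(-9 + 4*(-2))²) = (-94*(-19 + 29))*(25*(-9 - 8)²) = (-94*10)*(25*(-17)²) = -23500*289 = -940*7225 = -6791500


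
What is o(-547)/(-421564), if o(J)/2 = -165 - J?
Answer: -191/105391 ≈ -0.0018123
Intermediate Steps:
o(J) = -330 - 2*J (o(J) = 2*(-165 - J) = -330 - 2*J)
o(-547)/(-421564) = (-330 - 2*(-547))/(-421564) = (-330 + 1094)*(-1/421564) = 764*(-1/421564) = -191/105391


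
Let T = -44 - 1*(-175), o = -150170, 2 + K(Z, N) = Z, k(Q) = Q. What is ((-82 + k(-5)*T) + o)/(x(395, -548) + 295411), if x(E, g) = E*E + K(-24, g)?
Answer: -150907/451410 ≈ -0.33430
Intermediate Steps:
K(Z, N) = -2 + Z
x(E, g) = -26 + E² (x(E, g) = E*E + (-2 - 24) = E² - 26 = -26 + E²)
T = 131 (T = -44 + 175 = 131)
((-82 + k(-5)*T) + o)/(x(395, -548) + 295411) = ((-82 - 5*131) - 150170)/((-26 + 395²) + 295411) = ((-82 - 655) - 150170)/((-26 + 156025) + 295411) = (-737 - 150170)/(155999 + 295411) = -150907/451410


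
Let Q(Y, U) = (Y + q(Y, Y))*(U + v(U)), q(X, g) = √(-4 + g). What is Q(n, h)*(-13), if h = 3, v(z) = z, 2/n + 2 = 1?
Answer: 156 - 78*I*√6 ≈ 156.0 - 191.06*I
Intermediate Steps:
n = -2 (n = 2/(-2 + 1) = 2/(-1) = 2*(-1) = -2)
Q(Y, U) = 2*U*(Y + √(-4 + Y)) (Q(Y, U) = (Y + √(-4 + Y))*(U + U) = (Y + √(-4 + Y))*(2*U) = 2*U*(Y + √(-4 + Y)))
Q(n, h)*(-13) = (2*3*(-2 + √(-4 - 2)))*(-13) = (2*3*(-2 + √(-6)))*(-13) = (2*3*(-2 + I*√6))*(-13) = (-12 + 6*I*√6)*(-13) = 156 - 78*I*√6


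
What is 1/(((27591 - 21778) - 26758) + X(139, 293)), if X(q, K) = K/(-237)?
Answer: -237/4964258 ≈ -4.7741e-5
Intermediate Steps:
X(q, K) = -K/237 (X(q, K) = K*(-1/237) = -K/237)
1/(((27591 - 21778) - 26758) + X(139, 293)) = 1/(((27591 - 21778) - 26758) - 1/237*293) = 1/((5813 - 26758) - 293/237) = 1/(-20945 - 293/237) = 1/(-4964258/237) = -237/4964258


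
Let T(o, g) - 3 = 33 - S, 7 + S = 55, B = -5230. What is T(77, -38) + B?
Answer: -5242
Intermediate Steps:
S = 48 (S = -7 + 55 = 48)
T(o, g) = -12 (T(o, g) = 3 + (33 - 1*48) = 3 + (33 - 48) = 3 - 15 = -12)
T(77, -38) + B = -12 - 5230 = -5242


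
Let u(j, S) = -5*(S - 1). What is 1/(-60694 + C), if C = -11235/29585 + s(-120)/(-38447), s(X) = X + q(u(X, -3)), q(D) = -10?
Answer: -227490899/13807418245105 ≈ -1.6476e-5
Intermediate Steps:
u(j, S) = 5 - 5*S (u(j, S) = -5*(-1 + S) = 5 - 5*S)
s(X) = -10 + X (s(X) = X - 10 = -10 + X)
C = -85621199/227490899 (C = -11235/29585 + (-10 - 120)/(-38447) = -11235*1/29585 - 130*(-1/38447) = -2247/5917 + 130/38447 = -85621199/227490899 ≈ -0.37637)
1/(-60694 + C) = 1/(-60694 - 85621199/227490899) = 1/(-13807418245105/227490899) = -227490899/13807418245105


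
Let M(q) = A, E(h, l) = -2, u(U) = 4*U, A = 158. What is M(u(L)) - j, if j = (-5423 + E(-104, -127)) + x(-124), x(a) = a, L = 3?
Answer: 5707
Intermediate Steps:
M(q) = 158
j = -5549 (j = (-5423 - 2) - 124 = -5425 - 124 = -5549)
M(u(L)) - j = 158 - 1*(-5549) = 158 + 5549 = 5707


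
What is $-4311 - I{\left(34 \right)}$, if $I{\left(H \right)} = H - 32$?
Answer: $-4313$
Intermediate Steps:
$I{\left(H \right)} = -32 + H$ ($I{\left(H \right)} = H - 32 = -32 + H$)
$-4311 - I{\left(34 \right)} = -4311 - \left(-32 + 34\right) = -4311 - 2 = -4313$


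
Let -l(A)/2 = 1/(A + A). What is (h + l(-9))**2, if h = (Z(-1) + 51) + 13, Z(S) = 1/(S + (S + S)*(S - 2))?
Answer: 8375236/2025 ≈ 4135.9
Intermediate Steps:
Z(S) = 1/(S + 2*S*(-2 + S)) (Z(S) = 1/(S + (2*S)*(-2 + S)) = 1/(S + 2*S*(-2 + S)))
l(A) = -1/A (l(A) = -2/(A + A) = -2*1/(2*A) = -1/A)
h = 321/5 (h = (1/((-1)*(-3 + 2*(-1))) + 51) + 13 = (-1/(-3 - 2) + 51) + 13 = (-1/(-5) + 51) + 13 = (-1*(-1/5) + 51) + 13 = (1/5 + 51) + 13 = 256/5 + 13 = 321/5 ≈ 64.200)
(h + l(-9))**2 = (321/5 - 1/(-9))**2 = (321/5 - 1*(-1/9))**2 = (321/5 + 1/9)**2 = (2894/45)**2 = 8375236/2025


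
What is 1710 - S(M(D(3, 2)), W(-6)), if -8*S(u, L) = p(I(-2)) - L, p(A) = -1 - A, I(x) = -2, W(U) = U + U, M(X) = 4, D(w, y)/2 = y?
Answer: 13693/8 ≈ 1711.6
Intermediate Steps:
D(w, y) = 2*y
W(U) = 2*U
S(u, L) = -⅛ + L/8 (S(u, L) = -((-1 - 1*(-2)) - L)/8 = -((-1 + 2) - L)/8 = -(1 - L)/8 = -⅛ + L/8)
1710 - S(M(D(3, 2)), W(-6)) = 1710 - (-⅛ + (2*(-6))/8) = 1710 - (-⅛ + (⅛)*(-12)) = 1710 - (-⅛ - 3/2) = 1710 - 1*(-13/8) = 1710 + 13/8 = 13693/8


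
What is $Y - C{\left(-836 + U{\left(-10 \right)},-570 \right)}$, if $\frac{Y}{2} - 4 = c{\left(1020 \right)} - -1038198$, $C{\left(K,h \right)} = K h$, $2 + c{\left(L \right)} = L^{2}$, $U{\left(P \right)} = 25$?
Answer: $3694930$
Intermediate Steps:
$c{\left(L \right)} = -2 + L^{2}$
$Y = 4157200$ ($Y = 8 + 2 \left(\left(-2 + 1020^{2}\right) - -1038198\right) = 8 + 2 \left(\left(-2 + 1040400\right) + 1038198\right) = 8 + 2 \left(1040398 + 1038198\right) = 8 + 2 \cdot 2078596 = 8 + 4157192 = 4157200$)
$Y - C{\left(-836 + U{\left(-10 \right)},-570 \right)} = 4157200 - \left(-836 + 25\right) \left(-570\right) = 4157200 - \left(-811\right) \left(-570\right) = 4157200 - 462270 = 3694930$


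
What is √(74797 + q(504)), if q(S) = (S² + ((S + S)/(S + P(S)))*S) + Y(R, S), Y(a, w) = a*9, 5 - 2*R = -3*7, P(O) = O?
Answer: √329434 ≈ 573.96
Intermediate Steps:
R = 13 (R = 5/2 - (-3)*7/2 = 5/2 - ½*(-21) = 5/2 + 21/2 = 13)
Y(a, w) = 9*a
q(S) = 117 + S + S² (q(S) = (S² + ((S + S)/(S + S))*S) + 9*13 = (S² + ((2*S)/((2*S)))*S) + 117 = (S² + ((2*S)*(1/(2*S)))*S) + 117 = (S² + 1*S) + 117 = (S² + S) + 117 = (S + S²) + 117 = 117 + S + S²)
√(74797 + q(504)) = √(74797 + (117 + 504 + 504²)) = √(74797 + (117 + 504 + 254016)) = √(74797 + 254637) = √329434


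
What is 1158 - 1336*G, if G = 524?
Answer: -698906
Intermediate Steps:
1158 - 1336*G = 1158 - 1336*524 = 1158 - 700064 = -698906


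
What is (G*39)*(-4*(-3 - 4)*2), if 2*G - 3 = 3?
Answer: 6552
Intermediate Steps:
G = 3 (G = 3/2 + (1/2)*3 = 3/2 + 3/2 = 3)
(G*39)*(-4*(-3 - 4)*2) = (3*39)*(-4*(-3 - 4)*2) = 117*(-4*(-7)*2) = 117*(28*2) = 117*56 = 6552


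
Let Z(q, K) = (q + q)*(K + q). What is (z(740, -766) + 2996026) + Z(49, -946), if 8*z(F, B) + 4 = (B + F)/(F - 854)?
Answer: 1326102505/456 ≈ 2.9081e+6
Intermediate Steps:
Z(q, K) = 2*q*(K + q) (Z(q, K) = (2*q)*(K + q) = 2*q*(K + q))
z(F, B) = -½ + (B + F)/(8*(-854 + F)) (z(F, B) = -½ + ((B + F)/(F - 854))/8 = -½ + ((B + F)/(-854 + F))/8 = -½ + (B + F)/(8*(-854 + F)))
(z(740, -766) + 2996026) + Z(49, -946) = ((3416 - 766 - 3*740)/(8*(-854 + 740)) + 2996026) + 2*49*(-946 + 49) = ((⅛)*(3416 - 766 - 2220)/(-114) + 2996026) + 2*49*(-897) = ((⅛)*(-1/114)*430 + 2996026) - 87906 = (-215/456 + 2996026) - 87906 = 1366187641/456 - 87906 = 1326102505/456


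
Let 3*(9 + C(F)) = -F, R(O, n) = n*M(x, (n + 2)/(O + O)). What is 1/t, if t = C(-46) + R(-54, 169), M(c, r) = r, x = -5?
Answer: -4/1045 ≈ -0.0038278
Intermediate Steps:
R(O, n) = n*(2 + n)/(2*O) (R(O, n) = n*((n + 2)/(O + O)) = n*((2 + n)/((2*O))) = n*((2 + n)*(1/(2*O))) = n*((2 + n)/(2*O)) = n*(2 + n)/(2*O))
C(F) = -9 - F/3 (C(F) = -9 + (-F)/3 = -9 - F/3)
t = -1045/4 (t = (-9 - ⅓*(-46)) + (½)*169*(2 + 169)/(-54) = (-9 + 46/3) + (½)*169*(-1/54)*171 = 19/3 - 3211/12 = -1045/4 ≈ -261.25)
1/t = 1/(-1045/4) = -4/1045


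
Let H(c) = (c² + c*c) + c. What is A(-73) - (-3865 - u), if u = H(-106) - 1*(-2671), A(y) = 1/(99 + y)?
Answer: 751453/26 ≈ 28902.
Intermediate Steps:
H(c) = c + 2*c² (H(c) = (c² + c²) + c = 2*c² + c = c + 2*c²)
u = 25037 (u = -106*(1 + 2*(-106)) - 1*(-2671) = -106*(1 - 212) + 2671 = -106*(-211) + 2671 = 22366 + 2671 = 25037)
A(-73) - (-3865 - u) = 1/(99 - 73) - (-3865 - 1*25037) = 1/26 - (-3865 - 25037) = 1/26 - 1*(-28902) = 1/26 + 28902 = 751453/26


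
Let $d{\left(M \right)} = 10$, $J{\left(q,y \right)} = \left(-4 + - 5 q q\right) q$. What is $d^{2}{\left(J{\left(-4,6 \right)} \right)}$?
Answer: $100$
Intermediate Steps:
$J{\left(q,y \right)} = q \left(-4 - 5 q^{2}\right)$ ($J{\left(q,y \right)} = \left(-4 - 5 q^{2}\right) q = q \left(-4 - 5 q^{2}\right)$)
$d^{2}{\left(J{\left(-4,6 \right)} \right)} = 10^{2} = 100$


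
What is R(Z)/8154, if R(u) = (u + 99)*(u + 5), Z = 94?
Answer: 2123/906 ≈ 2.3433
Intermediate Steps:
R(u) = (5 + u)*(99 + u) (R(u) = (99 + u)*(5 + u) = (5 + u)*(99 + u))
R(Z)/8154 = (495 + 94**2 + 104*94)/8154 = (495 + 8836 + 9776)*(1/8154) = 19107*(1/8154) = 2123/906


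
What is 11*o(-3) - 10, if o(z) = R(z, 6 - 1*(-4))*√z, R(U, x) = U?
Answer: -10 - 33*I*√3 ≈ -10.0 - 57.158*I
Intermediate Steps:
o(z) = z^(3/2) (o(z) = z*√z = z^(3/2))
11*o(-3) - 10 = 11*(-3)^(3/2) - 10 = 11*(-3*I*√3) - 10 = -33*I*√3 - 10 = -10 - 33*I*√3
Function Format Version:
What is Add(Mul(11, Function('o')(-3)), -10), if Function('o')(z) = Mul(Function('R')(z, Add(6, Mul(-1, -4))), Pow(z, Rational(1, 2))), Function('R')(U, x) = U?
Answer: Add(-10, Mul(-33, I, Pow(3, Rational(1, 2)))) ≈ Add(-10.000, Mul(-57.158, I))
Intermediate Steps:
Function('o')(z) = Pow(z, Rational(3, 2)) (Function('o')(z) = Mul(z, Pow(z, Rational(1, 2))) = Pow(z, Rational(3, 2)))
Add(Mul(11, Function('o')(-3)), -10) = Add(Mul(11, Pow(-3, Rational(3, 2))), -10) = Add(Mul(11, Mul(-3, I, Pow(3, Rational(1, 2)))), -10) = Add(Mul(-33, I, Pow(3, Rational(1, 2))), -10) = Add(-10, Mul(-33, I, Pow(3, Rational(1, 2))))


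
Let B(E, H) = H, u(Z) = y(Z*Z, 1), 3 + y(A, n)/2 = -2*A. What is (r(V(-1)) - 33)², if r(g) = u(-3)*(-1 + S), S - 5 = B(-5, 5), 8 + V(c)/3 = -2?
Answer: 168921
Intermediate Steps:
V(c) = -30 (V(c) = -24 + 3*(-2) = -24 - 6 = -30)
y(A, n) = -6 - 4*A (y(A, n) = -6 + 2*(-2*A) = -6 - 4*A)
u(Z) = -6 - 4*Z² (u(Z) = -6 - 4*Z*Z = -6 - 4*Z²)
S = 10 (S = 5 + 5 = 10)
r(g) = -378 (r(g) = (-6 - 4*(-3)²)*(-1 + 10) = (-6 - 4*9)*9 = (-6 - 36)*9 = -42*9 = -378)
(r(V(-1)) - 33)² = (-378 - 33)² = (-411)² = 168921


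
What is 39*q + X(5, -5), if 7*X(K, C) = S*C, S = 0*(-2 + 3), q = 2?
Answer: 78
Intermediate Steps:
S = 0 (S = 0*1 = 0)
X(K, C) = 0 (X(K, C) = (0*C)/7 = (⅐)*0 = 0)
39*q + X(5, -5) = 39*2 + 0 = 78 + 0 = 78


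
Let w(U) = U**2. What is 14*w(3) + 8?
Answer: 134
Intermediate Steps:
14*w(3) + 8 = 14*3**2 + 8 = 14*9 + 8 = 126 + 8 = 134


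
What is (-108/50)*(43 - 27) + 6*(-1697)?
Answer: -255414/25 ≈ -10217.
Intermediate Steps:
(-108/50)*(43 - 27) + 6*(-1697) = -108*1/50*16 - 10182 = -54/25*16 - 10182 = -864/25 - 10182 = -255414/25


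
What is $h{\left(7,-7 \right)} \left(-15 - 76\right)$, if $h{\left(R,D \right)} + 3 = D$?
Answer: $910$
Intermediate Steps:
$h{\left(R,D \right)} = -3 + D$
$h{\left(7,-7 \right)} \left(-15 - 76\right) = \left(-3 - 7\right) \left(-15 - 76\right) = \left(-10\right) \left(-91\right) = 910$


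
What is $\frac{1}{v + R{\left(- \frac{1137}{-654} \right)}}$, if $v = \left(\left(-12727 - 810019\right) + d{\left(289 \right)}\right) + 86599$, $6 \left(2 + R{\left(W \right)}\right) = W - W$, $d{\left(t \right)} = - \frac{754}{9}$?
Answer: $- \frac{9}{6626095} \approx -1.3583 \cdot 10^{-6}$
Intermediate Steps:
$d{\left(t \right)} = - \frac{754}{9}$ ($d{\left(t \right)} = \left(-754\right) \frac{1}{9} = - \frac{754}{9}$)
$R{\left(W \right)} = -2$ ($R{\left(W \right)} = -2 + \frac{W - W}{6} = -2 + \frac{1}{6} \cdot 0 = -2 + 0 = -2$)
$v = - \frac{6626077}{9}$ ($v = \left(\left(-12727 - 810019\right) - \frac{754}{9}\right) + 86599 = \left(-822746 - \frac{754}{9}\right) + 86599 = - \frac{7405468}{9} + 86599 = - \frac{6626077}{9} \approx -7.3623 \cdot 10^{5}$)
$\frac{1}{v + R{\left(- \frac{1137}{-654} \right)}} = \frac{1}{- \frac{6626077}{9} - 2} = \frac{1}{- \frac{6626095}{9}} = - \frac{9}{6626095}$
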